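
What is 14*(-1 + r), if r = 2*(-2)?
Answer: -70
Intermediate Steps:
r = -4
14*(-1 + r) = 14*(-1 - 4) = 14*(-5) = -70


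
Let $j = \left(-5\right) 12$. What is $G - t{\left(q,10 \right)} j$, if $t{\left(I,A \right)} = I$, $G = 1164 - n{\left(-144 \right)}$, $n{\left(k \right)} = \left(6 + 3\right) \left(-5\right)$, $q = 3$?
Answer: $1389$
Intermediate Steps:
$j = -60$
$n{\left(k \right)} = -45$ ($n{\left(k \right)} = 9 \left(-5\right) = -45$)
$G = 1209$ ($G = 1164 - -45 = 1164 + 45 = 1209$)
$G - t{\left(q,10 \right)} j = 1209 - 3 \left(-60\right) = 1209 - -180 = 1209 + 180 = 1389$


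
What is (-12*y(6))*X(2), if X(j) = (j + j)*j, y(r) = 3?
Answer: -288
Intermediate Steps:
X(j) = 2*j² (X(j) = (2*j)*j = 2*j²)
(-12*y(6))*X(2) = (-12*3)*(2*2²) = -72*4 = -36*8 = -288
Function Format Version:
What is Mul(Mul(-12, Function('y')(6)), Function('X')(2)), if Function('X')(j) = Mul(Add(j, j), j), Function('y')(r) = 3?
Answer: -288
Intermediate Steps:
Function('X')(j) = Mul(2, Pow(j, 2)) (Function('X')(j) = Mul(Mul(2, j), j) = Mul(2, Pow(j, 2)))
Mul(Mul(-12, Function('y')(6)), Function('X')(2)) = Mul(Mul(-12, 3), Mul(2, Pow(2, 2))) = Mul(-36, Mul(2, 4)) = Mul(-36, 8) = -288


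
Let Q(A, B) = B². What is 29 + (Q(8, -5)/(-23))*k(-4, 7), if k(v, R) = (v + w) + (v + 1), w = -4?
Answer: 942/23 ≈ 40.957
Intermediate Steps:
k(v, R) = -3 + 2*v (k(v, R) = (v - 4) + (v + 1) = (-4 + v) + (1 + v) = -3 + 2*v)
29 + (Q(8, -5)/(-23))*k(-4, 7) = 29 + ((-5)²/(-23))*(-3 + 2*(-4)) = 29 + (25*(-1/23))*(-3 - 8) = 29 - 25/23*(-11) = 29 + 275/23 = 942/23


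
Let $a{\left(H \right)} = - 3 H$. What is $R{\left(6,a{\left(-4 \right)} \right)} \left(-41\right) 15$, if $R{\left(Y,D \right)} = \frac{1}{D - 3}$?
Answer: $- \frac{205}{3} \approx -68.333$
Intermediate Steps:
$R{\left(Y,D \right)} = \frac{1}{-3 + D}$
$R{\left(6,a{\left(-4 \right)} \right)} \left(-41\right) 15 = \frac{1}{-3 - -12} \left(-41\right) 15 = \frac{1}{-3 + 12} \left(-41\right) 15 = \frac{1}{9} \left(-41\right) 15 = \left(- \frac{41}{9}\right) 15 = - \frac{205}{3}$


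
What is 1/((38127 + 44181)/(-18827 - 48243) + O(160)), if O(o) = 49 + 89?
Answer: 1765/241404 ≈ 0.0073114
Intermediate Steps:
O(o) = 138
1/((38127 + 44181)/(-18827 - 48243) + O(160)) = 1/((38127 + 44181)/(-18827 - 48243) + 138) = 1/(82308/(-67070) + 138) = 1/(82308*(-1/67070) + 138) = 1/(-2166/1765 + 138) = 1/(241404/1765) = 1765/241404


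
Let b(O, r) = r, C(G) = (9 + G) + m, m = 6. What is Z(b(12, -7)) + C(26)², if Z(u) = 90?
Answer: 1771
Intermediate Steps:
C(G) = 15 + G (C(G) = (9 + G) + 6 = 15 + G)
Z(b(12, -7)) + C(26)² = 90 + (15 + 26)² = 90 + 41² = 90 + 1681 = 1771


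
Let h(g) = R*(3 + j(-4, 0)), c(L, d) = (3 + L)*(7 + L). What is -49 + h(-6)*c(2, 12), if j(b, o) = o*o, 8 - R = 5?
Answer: 356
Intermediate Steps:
R = 3 (R = 8 - 1*5 = 8 - 5 = 3)
j(b, o) = o**2
h(g) = 9 (h(g) = 3*(3 + 0**2) = 3*(3 + 0) = 3*3 = 9)
-49 + h(-6)*c(2, 12) = -49 + 9*(21 + 2**2 + 10*2) = -49 + 9*(21 + 4 + 20) = -49 + 9*45 = -49 + 405 = 356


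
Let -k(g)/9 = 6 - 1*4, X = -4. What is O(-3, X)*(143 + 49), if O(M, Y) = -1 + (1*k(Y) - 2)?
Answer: -4032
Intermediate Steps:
k(g) = -18 (k(g) = -9*(6 - 1*4) = -9*(6 - 4) = -9*2 = -18)
O(M, Y) = -21 (O(M, Y) = -1 + (1*(-18) - 2) = -1 + (-18 - 2) = -1 - 20 = -21)
O(-3, X)*(143 + 49) = -21*(143 + 49) = -21*192 = -4032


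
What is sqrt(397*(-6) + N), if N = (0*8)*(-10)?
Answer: I*sqrt(2382) ≈ 48.806*I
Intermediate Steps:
N = 0 (N = 0*(-10) = 0)
sqrt(397*(-6) + N) = sqrt(397*(-6) + 0) = sqrt(-2382 + 0) = sqrt(-2382) = I*sqrt(2382)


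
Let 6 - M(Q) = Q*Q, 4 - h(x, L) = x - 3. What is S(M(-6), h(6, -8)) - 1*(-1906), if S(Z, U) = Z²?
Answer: 2806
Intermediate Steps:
h(x, L) = 7 - x (h(x, L) = 4 - (x - 3) = 4 - (-3 + x) = 4 + (3 - x) = 7 - x)
M(Q) = 6 - Q² (M(Q) = 6 - Q*Q = 6 - Q²)
S(M(-6), h(6, -8)) - 1*(-1906) = (6 - 1*(-6)²)² - 1*(-1906) = (6 - 1*36)² + 1906 = (6 - 36)² + 1906 = (-30)² + 1906 = 900 + 1906 = 2806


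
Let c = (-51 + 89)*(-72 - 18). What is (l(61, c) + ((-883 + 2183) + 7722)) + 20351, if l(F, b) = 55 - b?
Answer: 32848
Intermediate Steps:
c = -3420 (c = 38*(-90) = -3420)
(l(61, c) + ((-883 + 2183) + 7722)) + 20351 = ((55 - 1*(-3420)) + ((-883 + 2183) + 7722)) + 20351 = ((55 + 3420) + (1300 + 7722)) + 20351 = (3475 + 9022) + 20351 = 12497 + 20351 = 32848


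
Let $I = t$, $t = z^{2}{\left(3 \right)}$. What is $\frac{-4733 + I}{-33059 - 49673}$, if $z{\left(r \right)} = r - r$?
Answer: $\frac{4733}{82732} \approx 0.057209$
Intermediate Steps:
$z{\left(r \right)} = 0$
$t = 0$ ($t = 0^{2} = 0$)
$I = 0$
$\frac{-4733 + I}{-33059 - 49673} = \frac{-4733 + 0}{-33059 - 49673} = - \frac{4733}{-82732} = \left(-4733\right) \left(- \frac{1}{82732}\right) = \frac{4733}{82732}$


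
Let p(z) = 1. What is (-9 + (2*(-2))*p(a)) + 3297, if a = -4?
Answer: 3284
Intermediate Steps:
(-9 + (2*(-2))*p(a)) + 3297 = (-9 + (2*(-2))*1) + 3297 = (-9 - 4*1) + 3297 = (-9 - 4) + 3297 = -13 + 3297 = 3284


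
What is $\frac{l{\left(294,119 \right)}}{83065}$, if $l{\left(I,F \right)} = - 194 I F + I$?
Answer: $- \frac{1357398}{16613} \approx -81.707$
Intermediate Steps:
$l{\left(I,F \right)} = I - 194 F I$ ($l{\left(I,F \right)} = - 194 F I + I = I - 194 F I$)
$\frac{l{\left(294,119 \right)}}{83065} = \frac{294 \left(1 - 23086\right)}{83065} = 294 \left(1 - 23086\right) \frac{1}{83065} = 294 \left(-23085\right) \frac{1}{83065} = \left(-6786990\right) \frac{1}{83065} = - \frac{1357398}{16613}$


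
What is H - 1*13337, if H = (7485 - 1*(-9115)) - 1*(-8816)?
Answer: 12079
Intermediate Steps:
H = 25416 (H = (7485 + 9115) + 8816 = 16600 + 8816 = 25416)
H - 1*13337 = 25416 - 1*13337 = 25416 - 13337 = 12079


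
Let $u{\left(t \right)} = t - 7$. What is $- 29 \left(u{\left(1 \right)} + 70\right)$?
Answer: $-1856$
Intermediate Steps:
$u{\left(t \right)} = -7 + t$ ($u{\left(t \right)} = t - 7 = -7 + t$)
$- 29 \left(u{\left(1 \right)} + 70\right) = - 29 \left(\left(-7 + 1\right) + 70\right) = - 29 \left(-6 + 70\right) = \left(-29\right) 64 = -1856$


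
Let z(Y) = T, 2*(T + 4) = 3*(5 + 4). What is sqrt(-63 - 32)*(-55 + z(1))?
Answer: -91*I*sqrt(95)/2 ≈ -443.48*I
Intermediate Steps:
T = 19/2 (T = -4 + (3*(5 + 4))/2 = -4 + (3*9)/2 = -4 + (1/2)*27 = -4 + 27/2 = 19/2 ≈ 9.5000)
z(Y) = 19/2
sqrt(-63 - 32)*(-55 + z(1)) = sqrt(-63 - 32)*(-55 + 19/2) = sqrt(-95)*(-91/2) = (I*sqrt(95))*(-91/2) = -91*I*sqrt(95)/2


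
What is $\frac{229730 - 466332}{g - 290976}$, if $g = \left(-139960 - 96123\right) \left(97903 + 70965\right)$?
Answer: $\frac{118301}{19933577510} \approx 5.9348 \cdot 10^{-6}$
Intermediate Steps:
$g = -39866864044$ ($g = \left(-236083\right) 168868 = -39866864044$)
$\frac{229730 - 466332}{g - 290976} = \frac{229730 - 466332}{-39866864044 - 290976} = - \frac{236602}{-39867155020} = \left(-236602\right) \left(- \frac{1}{39867155020}\right) = \frac{118301}{19933577510}$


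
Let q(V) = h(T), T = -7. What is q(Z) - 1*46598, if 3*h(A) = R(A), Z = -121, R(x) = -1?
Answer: -139795/3 ≈ -46598.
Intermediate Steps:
h(A) = -1/3 (h(A) = (1/3)*(-1) = -1/3)
q(V) = -1/3
q(Z) - 1*46598 = -1/3 - 1*46598 = -1/3 - 46598 = -139795/3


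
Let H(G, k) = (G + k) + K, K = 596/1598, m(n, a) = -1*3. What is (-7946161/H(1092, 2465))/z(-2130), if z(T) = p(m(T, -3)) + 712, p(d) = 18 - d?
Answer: -6348982639/2083435953 ≈ -3.0474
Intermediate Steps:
m(n, a) = -3
K = 298/799 (K = 596*(1/1598) = 298/799 ≈ 0.37297)
H(G, k) = 298/799 + G + k (H(G, k) = (G + k) + 298/799 = 298/799 + G + k)
z(T) = 733 (z(T) = (18 - 1*(-3)) + 712 = (18 + 3) + 712 = 21 + 712 = 733)
(-7946161/H(1092, 2465))/z(-2130) = -7946161/(298/799 + 1092 + 2465)/733 = -7946161/2842341/799*(1/733) = -7946161*799/2842341*(1/733) = -6348982639/2842341*1/733 = -6348982639/2083435953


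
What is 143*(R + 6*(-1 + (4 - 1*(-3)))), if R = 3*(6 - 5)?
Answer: 5577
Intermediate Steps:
R = 3 (R = 3*1 = 3)
143*(R + 6*(-1 + (4 - 1*(-3)))) = 143*(3 + 6*(-1 + (4 - 1*(-3)))) = 143*(3 + 6*(-1 + (4 + 3))) = 143*(3 + 6*(-1 + 7)) = 143*(3 + 6*6) = 143*(3 + 36) = 143*39 = 5577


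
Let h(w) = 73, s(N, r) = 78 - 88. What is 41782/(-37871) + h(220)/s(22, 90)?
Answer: -3182403/378710 ≈ -8.4033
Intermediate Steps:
s(N, r) = -10
41782/(-37871) + h(220)/s(22, 90) = 41782/(-37871) + 73/(-10) = 41782*(-1/37871) + 73*(-⅒) = -41782/37871 - 73/10 = -3182403/378710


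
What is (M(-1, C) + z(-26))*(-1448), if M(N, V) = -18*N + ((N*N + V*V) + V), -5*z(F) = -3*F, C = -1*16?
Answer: -1762216/5 ≈ -3.5244e+5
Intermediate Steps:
C = -16
z(F) = 3*F/5 (z(F) = -(-3)*F/5 = 3*F/5)
M(N, V) = V + N² + V² - 18*N (M(N, V) = -18*N + ((N² + V²) + V) = -18*N + (V + N² + V²) = V + N² + V² - 18*N)
(M(-1, C) + z(-26))*(-1448) = ((-16 + (-1)² + (-16)² - 18*(-1)) + (⅗)*(-26))*(-1448) = ((-16 + 1 + 256 + 18) - 78/5)*(-1448) = (259 - 78/5)*(-1448) = (1217/5)*(-1448) = -1762216/5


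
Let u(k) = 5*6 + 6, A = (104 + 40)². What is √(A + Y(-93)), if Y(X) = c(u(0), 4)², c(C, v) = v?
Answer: 4*√1297 ≈ 144.06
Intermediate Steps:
A = 20736 (A = 144² = 20736)
u(k) = 36 (u(k) = 30 + 6 = 36)
Y(X) = 16 (Y(X) = 4² = 16)
√(A + Y(-93)) = √(20736 + 16) = √20752 = 4*√1297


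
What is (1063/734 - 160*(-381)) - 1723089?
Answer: -1220001623/734 ≈ -1.6621e+6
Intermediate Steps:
(1063/734 - 160*(-381)) - 1723089 = (1063*(1/734) + 60960) - 1723089 = (1063/734 + 60960) - 1723089 = 44745703/734 - 1723089 = -1220001623/734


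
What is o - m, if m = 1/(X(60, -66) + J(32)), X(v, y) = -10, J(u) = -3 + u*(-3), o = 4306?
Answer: 469355/109 ≈ 4306.0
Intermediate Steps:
J(u) = -3 - 3*u
m = -1/109 (m = 1/(-10 + (-3 - 3*32)) = 1/(-10 + (-3 - 96)) = 1/(-10 - 99) = 1/(-109) = -1/109 ≈ -0.0091743)
o - m = 4306 - 1*(-1/109) = 4306 + 1/109 = 469355/109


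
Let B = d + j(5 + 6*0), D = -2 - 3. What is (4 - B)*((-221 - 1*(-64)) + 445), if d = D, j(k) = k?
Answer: 1152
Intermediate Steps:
D = -5
d = -5
B = 0 (B = -5 + (5 + 6*0) = -5 + (5 + 0) = -5 + 5 = 0)
(4 - B)*((-221 - 1*(-64)) + 445) = (4 - 1*0)*((-221 - 1*(-64)) + 445) = (4 + 0)*((-221 + 64) + 445) = 4*(-157 + 445) = 4*288 = 1152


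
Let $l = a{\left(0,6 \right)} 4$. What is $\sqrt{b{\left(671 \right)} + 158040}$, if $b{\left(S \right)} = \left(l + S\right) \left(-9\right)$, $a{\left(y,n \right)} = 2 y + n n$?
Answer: $3 \sqrt{16745} \approx 388.21$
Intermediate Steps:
$a{\left(y,n \right)} = n^{2} + 2 y$ ($a{\left(y,n \right)} = 2 y + n^{2} = n^{2} + 2 y$)
$l = 144$ ($l = \left(6^{2} + 2 \cdot 0\right) 4 = \left(36 + 0\right) 4 = 36 \cdot 4 = 144$)
$b{\left(S \right)} = -1296 - 9 S$ ($b{\left(S \right)} = \left(144 + S\right) \left(-9\right) = -1296 - 9 S$)
$\sqrt{b{\left(671 \right)} + 158040} = \sqrt{\left(-1296 - 6039\right) + 158040} = \sqrt{-7335 + 158040} = \sqrt{150705} = 3 \sqrt{16745}$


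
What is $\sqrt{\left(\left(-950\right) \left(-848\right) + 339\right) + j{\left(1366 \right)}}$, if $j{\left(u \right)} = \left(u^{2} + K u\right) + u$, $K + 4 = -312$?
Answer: $\sqrt{2241605} \approx 1497.2$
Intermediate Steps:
$K = -316$ ($K = -4 - 312 = -316$)
$j{\left(u \right)} = u^{2} - 315 u$ ($j{\left(u \right)} = \left(u^{2} - 316 u\right) + u = u^{2} - 315 u$)
$\sqrt{\left(\left(-950\right) \left(-848\right) + 339\right) + j{\left(1366 \right)}} = \sqrt{\left(\left(-950\right) \left(-848\right) + 339\right) + 1366 \left(-315 + 1366\right)} = \sqrt{\left(805600 + 339\right) + 1366 \cdot 1051} = \sqrt{805939 + 1435666} = \sqrt{2241605}$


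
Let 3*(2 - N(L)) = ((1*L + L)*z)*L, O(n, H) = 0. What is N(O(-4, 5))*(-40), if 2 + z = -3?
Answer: -80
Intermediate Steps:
z = -5 (z = -2 - 3 = -5)
N(L) = 2 + 10*L²/3 (N(L) = 2 - (1*L + L)*(-5)*L/3 = 2 - (L + L)*(-5)*L/3 = 2 - (2*L)*(-5)*L/3 = 2 - (-10*L)*L/3 = 2 - (-10)*L²/3 = 2 + 10*L²/3)
N(O(-4, 5))*(-40) = (2 + (10/3)*0²)*(-40) = (2 + (10/3)*0)*(-40) = (2 + 0)*(-40) = 2*(-40) = -80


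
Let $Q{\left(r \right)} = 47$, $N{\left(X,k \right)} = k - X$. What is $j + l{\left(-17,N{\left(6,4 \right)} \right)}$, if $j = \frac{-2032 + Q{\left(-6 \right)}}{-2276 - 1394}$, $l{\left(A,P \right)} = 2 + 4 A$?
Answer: $- \frac{48047}{734} \approx -65.459$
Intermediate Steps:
$j = \frac{397}{734}$ ($j = \frac{-2032 + 47}{-2276 - 1394} = - \frac{1985}{-3670} = \left(-1985\right) \left(- \frac{1}{3670}\right) = \frac{397}{734} \approx 0.54087$)
$j + l{\left(-17,N{\left(6,4 \right)} \right)} = \frac{397}{734} + \left(2 + 4 \left(-17\right)\right) = \frac{397}{734} + \left(2 - 68\right) = \frac{397}{734} - 66 = - \frac{48047}{734}$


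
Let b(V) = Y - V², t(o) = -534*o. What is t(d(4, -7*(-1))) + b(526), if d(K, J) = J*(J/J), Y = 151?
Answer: -280263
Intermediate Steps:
d(K, J) = J (d(K, J) = J*1 = J)
b(V) = 151 - V²
t(d(4, -7*(-1))) + b(526) = -(-3738)*(-1) + (151 - 1*526²) = -534*7 + (151 - 1*276676) = -3738 + (151 - 276676) = -3738 - 276525 = -280263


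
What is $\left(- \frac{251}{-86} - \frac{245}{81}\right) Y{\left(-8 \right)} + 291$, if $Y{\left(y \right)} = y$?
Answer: $\frac{1016509}{3483} \approx 291.85$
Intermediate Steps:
$\left(- \frac{251}{-86} - \frac{245}{81}\right) Y{\left(-8 \right)} + 291 = \left(- \frac{251}{-86} - \frac{245}{81}\right) \left(-8\right) + 291 = \left(\left(-251\right) \left(- \frac{1}{86}\right) - \frac{245}{81}\right) \left(-8\right) + 291 = \left(\frac{251}{86} - \frac{245}{81}\right) \left(-8\right) + 291 = \left(- \frac{739}{6966}\right) \left(-8\right) + 291 = \frac{2956}{3483} + 291 = \frac{1016509}{3483}$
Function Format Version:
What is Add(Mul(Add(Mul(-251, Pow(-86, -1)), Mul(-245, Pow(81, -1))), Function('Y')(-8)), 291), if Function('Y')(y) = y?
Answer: Rational(1016509, 3483) ≈ 291.85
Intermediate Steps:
Add(Mul(Add(Mul(-251, Pow(-86, -1)), Mul(-245, Pow(81, -1))), Function('Y')(-8)), 291) = Add(Mul(Add(Mul(-251, Pow(-86, -1)), Mul(-245, Pow(81, -1))), -8), 291) = Add(Mul(Add(Mul(-251, Rational(-1, 86)), Mul(-245, Rational(1, 81))), -8), 291) = Add(Mul(Add(Rational(251, 86), Rational(-245, 81)), -8), 291) = Add(Mul(Rational(-739, 6966), -8), 291) = Add(Rational(2956, 3483), 291) = Rational(1016509, 3483)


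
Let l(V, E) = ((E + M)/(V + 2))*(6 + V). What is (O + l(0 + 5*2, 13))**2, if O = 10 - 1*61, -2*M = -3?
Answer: 9025/9 ≈ 1002.8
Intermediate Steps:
M = 3/2 (M = -1/2*(-3) = 3/2 ≈ 1.5000)
l(V, E) = (6 + V)*(3/2 + E)/(2 + V) (l(V, E) = ((E + 3/2)/(V + 2))*(6 + V) = ((3/2 + E)/(2 + V))*(6 + V) = (6 + V)*(3/2 + E)/(2 + V))
O = -51 (O = 10 - 61 = -51)
(O + l(0 + 5*2, 13))**2 = (-51 + (9 + 6*13 + 3*(0 + 5*2)/2 + 13*(0 + 5*2))/(2 + (0 + 5*2)))**2 = (-51 + (9 + 78 + 3*(0 + 10)/2 + 13*(0 + 10))/(2 + (0 + 10)))**2 = (-51 + (9 + 78 + (3/2)*10 + 13*10)/(2 + 10))**2 = (-51 + (9 + 78 + 15 + 130)/12)**2 = (-51 + (1/12)*232)**2 = (-51 + 58/3)**2 = (-95/3)**2 = 9025/9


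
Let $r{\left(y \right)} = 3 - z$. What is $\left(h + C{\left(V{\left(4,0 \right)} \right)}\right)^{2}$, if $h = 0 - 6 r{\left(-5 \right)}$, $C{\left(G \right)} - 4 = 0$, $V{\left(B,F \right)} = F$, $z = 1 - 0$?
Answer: $64$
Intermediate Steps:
$z = 1$ ($z = 1 + 0 = 1$)
$r{\left(y \right)} = 2$ ($r{\left(y \right)} = 3 - 1 = 2$)
$C{\left(G \right)} = 4$ ($C{\left(G \right)} = 4 + 0 = 4$)
$h = -12$ ($h = 0 - 12 = -12$)
$\left(h + C{\left(V{\left(4,0 \right)} \right)}\right)^{2} = \left(-12 + 4\right)^{2} = \left(-8\right)^{2} = 64$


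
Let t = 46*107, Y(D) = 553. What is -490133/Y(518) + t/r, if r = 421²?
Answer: -12409848741/14002039 ≈ -886.29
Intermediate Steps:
r = 177241
t = 4922
-490133/Y(518) + t/r = -490133/553 + 4922/177241 = -490133*1/553 + 4922*(1/177241) = -70019/79 + 4922/177241 = -12409848741/14002039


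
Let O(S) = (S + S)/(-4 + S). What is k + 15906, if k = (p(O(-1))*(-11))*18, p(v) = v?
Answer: 79134/5 ≈ 15827.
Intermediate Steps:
O(S) = 2*S/(-4 + S) (O(S) = (2*S)/(-4 + S) = 2*S/(-4 + S))
k = -396/5 (k = ((2*(-1)/(-4 - 1))*(-11))*18 = ((2*(-1)/(-5))*(-11))*18 = ((2*(-1)*(-⅕))*(-11))*18 = ((⅖)*(-11))*18 = -22/5*18 = -396/5 ≈ -79.200)
k + 15906 = -396/5 + 15906 = 79134/5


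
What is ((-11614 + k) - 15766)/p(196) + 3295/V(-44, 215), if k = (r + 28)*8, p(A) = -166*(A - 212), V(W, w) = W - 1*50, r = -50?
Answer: -17081/376 ≈ -45.428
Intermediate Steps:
V(W, w) = -50 + W (V(W, w) = W - 50 = -50 + W)
p(A) = 35192 - 166*A (p(A) = -166*(-212 + A) = 35192 - 166*A)
k = -176 (k = (-50 + 28)*8 = -22*8 = -176)
((-11614 + k) - 15766)/p(196) + 3295/V(-44, 215) = ((-11614 - 176) - 15766)/(35192 - 166*196) + 3295/(-50 - 44) = (-11790 - 15766)/(35192 - 32536) + 3295/(-94) = -27556/2656 + 3295*(-1/94) = -27556*1/2656 - 3295/94 = -83/8 - 3295/94 = -17081/376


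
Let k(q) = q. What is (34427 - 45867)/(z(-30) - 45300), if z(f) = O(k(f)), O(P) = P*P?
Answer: 143/555 ≈ 0.25766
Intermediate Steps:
O(P) = P²
z(f) = f²
(34427 - 45867)/(z(-30) - 45300) = (34427 - 45867)/((-30)² - 45300) = -11440/(900 - 45300) = -11440/(-44400) = -11440*(-1/44400) = 143/555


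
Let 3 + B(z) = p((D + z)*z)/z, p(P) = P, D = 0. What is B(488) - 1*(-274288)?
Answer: 274773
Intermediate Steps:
B(z) = -3 + z (B(z) = -3 + ((0 + z)*z)/z = -3 + (z*z)/z = -3 + z²/z = -3 + z)
B(488) - 1*(-274288) = (-3 + 488) - 1*(-274288) = 485 + 274288 = 274773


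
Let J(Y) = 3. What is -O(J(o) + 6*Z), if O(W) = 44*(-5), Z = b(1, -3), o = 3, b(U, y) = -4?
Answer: 220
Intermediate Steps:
Z = -4
O(W) = -220
-O(J(o) + 6*Z) = -1*(-220) = 220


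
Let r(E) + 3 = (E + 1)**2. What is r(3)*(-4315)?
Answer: -56095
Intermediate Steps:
r(E) = -3 + (1 + E)**2 (r(E) = -3 + (E + 1)**2 = -3 + (1 + E)**2)
r(3)*(-4315) = (-3 + (1 + 3)**2)*(-4315) = (-3 + 4**2)*(-4315) = (-3 + 16)*(-4315) = 13*(-4315) = -56095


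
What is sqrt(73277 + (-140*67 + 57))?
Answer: 3*sqrt(7106) ≈ 252.89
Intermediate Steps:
sqrt(73277 + (-140*67 + 57)) = sqrt(73277 + (-9380 + 57)) = sqrt(73277 - 9323) = sqrt(63954) = 3*sqrt(7106)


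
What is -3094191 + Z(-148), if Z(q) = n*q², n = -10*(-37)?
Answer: 5010289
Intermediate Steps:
n = 370
Z(q) = 370*q²
-3094191 + Z(-148) = -3094191 + 370*(-148)² = -3094191 + 370*21904 = -3094191 + 8104480 = 5010289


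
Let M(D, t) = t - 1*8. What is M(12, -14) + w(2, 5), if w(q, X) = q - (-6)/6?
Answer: -19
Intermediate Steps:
M(D, t) = -8 + t (M(D, t) = t - 8 = -8 + t)
w(q, X) = 1 + q (w(q, X) = q - (-6)/6 = q - 1*(-1) = q + 1 = 1 + q)
M(12, -14) + w(2, 5) = (-8 - 14) + (1 + 2) = -22 + 3 = -19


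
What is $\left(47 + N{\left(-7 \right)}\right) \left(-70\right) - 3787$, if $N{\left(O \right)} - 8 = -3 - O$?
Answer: $-7917$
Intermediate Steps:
$N{\left(O \right)} = 5 - O$ ($N{\left(O \right)} = 8 - \left(3 + O\right) = 5 - O$)
$\left(47 + N{\left(-7 \right)}\right) \left(-70\right) - 3787 = \left(47 + \left(5 - -7\right)\right) \left(-70\right) - 3787 = \left(47 + \left(5 + 7\right)\right) \left(-70\right) - 3787 = \left(47 + 12\right) \left(-70\right) - 3787 = 59 \left(-70\right) - 3787 = -4130 - 3787 = -7917$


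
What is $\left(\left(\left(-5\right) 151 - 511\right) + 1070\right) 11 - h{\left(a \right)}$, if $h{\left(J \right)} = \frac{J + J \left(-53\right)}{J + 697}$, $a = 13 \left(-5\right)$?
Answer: $- \frac{341493}{158} \approx -2161.3$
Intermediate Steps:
$a = -65$
$h{\left(J \right)} = - \frac{52 J}{697 + J}$ ($h{\left(J \right)} = \frac{J - 53 J}{697 + J} = \frac{\left(-52\right) J}{697 + J} = - \frac{52 J}{697 + J}$)
$\left(\left(\left(-5\right) 151 - 511\right) + 1070\right) 11 - h{\left(a \right)} = \left(\left(\left(-5\right) 151 - 511\right) + 1070\right) 11 - \left(-52\right) \left(-65\right) \frac{1}{697 - 65} = \left(\left(-755 - 511\right) + 1070\right) 11 - \left(-52\right) \left(-65\right) \frac{1}{632} = \left(-1266 + 1070\right) 11 - \left(-52\right) \left(-65\right) \frac{1}{632} = \left(-196\right) 11 - \frac{845}{158} = -2156 - \frac{845}{158} = - \frac{341493}{158}$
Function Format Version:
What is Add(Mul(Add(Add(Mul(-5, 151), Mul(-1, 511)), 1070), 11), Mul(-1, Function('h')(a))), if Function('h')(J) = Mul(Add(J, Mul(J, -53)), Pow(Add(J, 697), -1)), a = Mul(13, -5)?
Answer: Rational(-341493, 158) ≈ -2161.3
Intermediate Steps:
a = -65
Function('h')(J) = Mul(-52, J, Pow(Add(697, J), -1)) (Function('h')(J) = Mul(Add(J, Mul(-53, J)), Pow(Add(697, J), -1)) = Mul(Mul(-52, J), Pow(Add(697, J), -1)) = Mul(-52, J, Pow(Add(697, J), -1)))
Add(Mul(Add(Add(Mul(-5, 151), Mul(-1, 511)), 1070), 11), Mul(-1, Function('h')(a))) = Add(Mul(Add(Add(Mul(-5, 151), Mul(-1, 511)), 1070), 11), Mul(-1, Mul(-52, -65, Pow(Add(697, -65), -1)))) = Add(Mul(Add(Add(-755, -511), 1070), 11), Mul(-1, Mul(-52, -65, Pow(632, -1)))) = Add(Mul(Add(-1266, 1070), 11), Mul(-1, Mul(-52, -65, Rational(1, 632)))) = Add(Mul(-196, 11), Mul(-1, Rational(845, 158))) = Add(-2156, Rational(-845, 158)) = Rational(-341493, 158)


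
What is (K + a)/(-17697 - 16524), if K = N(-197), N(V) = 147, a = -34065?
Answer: 11306/11407 ≈ 0.99115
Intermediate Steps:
K = 147
(K + a)/(-17697 - 16524) = (147 - 34065)/(-17697 - 16524) = -33918/(-34221) = -33918*(-1/34221) = 11306/11407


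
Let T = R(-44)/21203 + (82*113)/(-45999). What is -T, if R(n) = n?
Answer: 198490954/975316797 ≈ 0.20351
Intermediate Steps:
T = -198490954/975316797 (T = -44/21203 + (82*113)/(-45999) = -44*1/21203 + 9266*(-1/45999) = -44/21203 - 9266/45999 = -198490954/975316797 ≈ -0.20351)
-T = -1*(-198490954/975316797) = 198490954/975316797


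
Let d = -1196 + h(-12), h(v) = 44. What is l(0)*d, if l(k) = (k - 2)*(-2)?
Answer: -4608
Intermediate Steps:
l(k) = 4 - 2*k (l(k) = (-2 + k)*(-2) = 4 - 2*k)
d = -1152 (d = -1196 + 44 = -1152)
l(0)*d = (4 - 2*0)*(-1152) = (4 + 0)*(-1152) = 4*(-1152) = -4608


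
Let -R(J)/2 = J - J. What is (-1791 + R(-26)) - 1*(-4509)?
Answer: 2718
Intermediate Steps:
R(J) = 0 (R(J) = -2*(J - J) = -2*0 = 0)
(-1791 + R(-26)) - 1*(-4509) = (-1791 + 0) - 1*(-4509) = -1791 + 4509 = 2718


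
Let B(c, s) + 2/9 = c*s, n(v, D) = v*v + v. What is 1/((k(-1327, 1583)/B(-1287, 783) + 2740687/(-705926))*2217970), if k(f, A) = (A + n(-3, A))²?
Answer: -3201194751833/45355604016738725035 ≈ -7.0580e-8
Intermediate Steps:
n(v, D) = v + v² (n(v, D) = v² + v = v + v²)
k(f, A) = (6 + A)² (k(f, A) = (A - 3*(1 - 3))² = (A - 3*(-2))² = (A + 6)² = (6 + A)²)
B(c, s) = -2/9 + c*s
1/((k(-1327, 1583)/B(-1287, 783) + 2740687/(-705926))*2217970) = 1/(((6 + 1583)²/(-2/9 - 1287*783) + 2740687/(-705926))*2217970) = (1/2217970)/(1589²/(-2/9 - 1007721) + 2740687*(-1/705926)) = (1/2217970)/(2524921/(-9069491/9) - 2740687/705926) = (1/2217970)/(2524921*(-9/9069491) - 2740687/705926) = (1/2217970)/(-22724289/9069491 - 2740687/705926) = (1/2217970)/(-40898302516931/6402389503666) = -6402389503666/40898302516931*1/2217970 = -3201194751833/45355604016738725035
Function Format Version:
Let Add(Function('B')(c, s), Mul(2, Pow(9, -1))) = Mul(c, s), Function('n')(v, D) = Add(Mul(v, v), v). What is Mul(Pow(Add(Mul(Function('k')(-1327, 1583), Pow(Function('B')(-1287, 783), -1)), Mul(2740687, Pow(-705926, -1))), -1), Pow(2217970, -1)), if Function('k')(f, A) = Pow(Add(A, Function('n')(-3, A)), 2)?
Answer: Rational(-3201194751833, 45355604016738725035) ≈ -7.0580e-8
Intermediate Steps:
Function('n')(v, D) = Add(v, Pow(v, 2)) (Function('n')(v, D) = Add(Pow(v, 2), v) = Add(v, Pow(v, 2)))
Function('k')(f, A) = Pow(Add(6, A), 2) (Function('k')(f, A) = Pow(Add(A, Mul(-3, Add(1, -3))), 2) = Pow(Add(A, Mul(-3, -2)), 2) = Pow(Add(A, 6), 2) = Pow(Add(6, A), 2))
Function('B')(c, s) = Add(Rational(-2, 9), Mul(c, s))
Mul(Pow(Add(Mul(Function('k')(-1327, 1583), Pow(Function('B')(-1287, 783), -1)), Mul(2740687, Pow(-705926, -1))), -1), Pow(2217970, -1)) = Mul(Pow(Add(Mul(Pow(Add(6, 1583), 2), Pow(Add(Rational(-2, 9), Mul(-1287, 783)), -1)), Mul(2740687, Pow(-705926, -1))), -1), Pow(2217970, -1)) = Mul(Pow(Add(Mul(Pow(1589, 2), Pow(Add(Rational(-2, 9), -1007721), -1)), Mul(2740687, Rational(-1, 705926))), -1), Rational(1, 2217970)) = Mul(Pow(Add(Mul(2524921, Pow(Rational(-9069491, 9), -1)), Rational(-2740687, 705926)), -1), Rational(1, 2217970)) = Mul(Pow(Add(Mul(2524921, Rational(-9, 9069491)), Rational(-2740687, 705926)), -1), Rational(1, 2217970)) = Mul(Pow(Add(Rational(-22724289, 9069491), Rational(-2740687, 705926)), -1), Rational(1, 2217970)) = Mul(Pow(Rational(-40898302516931, 6402389503666), -1), Rational(1, 2217970)) = Mul(Rational(-6402389503666, 40898302516931), Rational(1, 2217970)) = Rational(-3201194751833, 45355604016738725035)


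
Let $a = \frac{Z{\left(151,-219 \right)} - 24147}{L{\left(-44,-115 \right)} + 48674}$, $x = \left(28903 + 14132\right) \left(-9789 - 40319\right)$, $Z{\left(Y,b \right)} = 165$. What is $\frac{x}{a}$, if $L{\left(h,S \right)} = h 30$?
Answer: $\frac{17019010079020}{3997} \approx 4.2579 \cdot 10^{9}$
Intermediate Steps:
$L{\left(h,S \right)} = 30 h$
$x = -2156397780$ ($x = 43035 \left(-50108\right) = -2156397780$)
$a = - \frac{11991}{23677}$ ($a = \frac{165 - 24147}{30 \left(-44\right) + 48674} = - \frac{23982}{-1320 + 48674} = - \frac{23982}{47354} = \left(-23982\right) \frac{1}{47354} = - \frac{11991}{23677} \approx -0.50644$)
$\frac{x}{a} = - \frac{2156397780}{- \frac{11991}{23677}} = \left(-2156397780\right) \left(- \frac{23677}{11991}\right) = \frac{17019010079020}{3997}$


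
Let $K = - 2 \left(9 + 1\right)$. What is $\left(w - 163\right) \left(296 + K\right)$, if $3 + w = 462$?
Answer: $81696$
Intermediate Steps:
$w = 459$ ($w = -3 + 462 = 459$)
$K = -20$ ($K = \left(-2\right) 10 = -20$)
$\left(w - 163\right) \left(296 + K\right) = \left(459 - 163\right) \left(296 - 20\right) = 296 \cdot 276 = 81696$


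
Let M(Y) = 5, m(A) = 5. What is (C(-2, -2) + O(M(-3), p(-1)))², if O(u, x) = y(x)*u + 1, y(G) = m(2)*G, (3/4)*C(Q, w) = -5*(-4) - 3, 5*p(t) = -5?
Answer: 16/9 ≈ 1.7778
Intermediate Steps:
p(t) = -1 (p(t) = (⅕)*(-5) = -1)
C(Q, w) = 68/3 (C(Q, w) = 4*(-5*(-4) - 3)/3 = 4*(20 - 3)/3 = (4/3)*17 = 68/3)
y(G) = 5*G
O(u, x) = 1 + 5*u*x (O(u, x) = (5*x)*u + 1 = 5*u*x + 1 = 1 + 5*u*x)
(C(-2, -2) + O(M(-3), p(-1)))² = (68/3 + (1 + 5*5*(-1)))² = (68/3 + (1 - 25))² = (68/3 - 24)² = (-4/3)² = 16/9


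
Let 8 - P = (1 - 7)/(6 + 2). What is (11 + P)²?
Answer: 6241/16 ≈ 390.06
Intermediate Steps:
P = 35/4 (P = 8 - (1 - 7)/(6 + 2) = 8 - (-6)/8 = 8 - 1*(-¾) = 8 + ¾ = 35/4 ≈ 8.7500)
(11 + P)² = (11 + 35/4)² = (79/4)² = 6241/16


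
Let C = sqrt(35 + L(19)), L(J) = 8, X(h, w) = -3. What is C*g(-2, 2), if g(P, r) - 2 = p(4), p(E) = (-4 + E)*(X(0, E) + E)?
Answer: 2*sqrt(43) ≈ 13.115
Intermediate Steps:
p(E) = (-4 + E)*(-3 + E)
g(P, r) = 2 (g(P, r) = 2 + (12 + 4**2 - 7*4) = 2 + (12 + 16 - 28) = 2 + 0 = 2)
C = sqrt(43) (C = sqrt(35 + 8) = sqrt(43) ≈ 6.5574)
C*g(-2, 2) = sqrt(43)*2 = 2*sqrt(43)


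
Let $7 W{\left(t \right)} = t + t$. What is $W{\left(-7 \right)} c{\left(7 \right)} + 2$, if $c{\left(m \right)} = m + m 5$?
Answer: $-82$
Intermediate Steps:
$W{\left(t \right)} = \frac{2 t}{7}$ ($W{\left(t \right)} = \frac{t + t}{7} = \frac{2 t}{7}$)
$c{\left(m \right)} = 6 m$ ($c{\left(m \right)} = m + 5 m = 6 m$)
$W{\left(-7 \right)} c{\left(7 \right)} + 2 = \frac{2}{7} \left(-7\right) 6 \cdot 7 + 2 = \left(-2\right) 42 + 2 = -84 + 2 = -82$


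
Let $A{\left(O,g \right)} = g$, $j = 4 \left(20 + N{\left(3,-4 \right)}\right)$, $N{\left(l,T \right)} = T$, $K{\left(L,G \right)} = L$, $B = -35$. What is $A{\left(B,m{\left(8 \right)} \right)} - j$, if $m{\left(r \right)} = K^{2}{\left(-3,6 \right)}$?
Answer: $-55$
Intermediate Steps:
$m{\left(r \right)} = 9$ ($m{\left(r \right)} = \left(-3\right)^{2} = 9$)
$j = 64$ ($j = 4 \left(20 - 4\right) = 4 \cdot 16 = 64$)
$A{\left(B,m{\left(8 \right)} \right)} - j = 9 - 64 = -55$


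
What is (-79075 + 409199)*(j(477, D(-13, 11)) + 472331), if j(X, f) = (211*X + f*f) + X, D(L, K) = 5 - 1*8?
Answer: 189314229536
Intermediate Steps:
D(L, K) = -3 (D(L, K) = 5 - 8 = -3)
j(X, f) = f² + 212*X (j(X, f) = (211*X + f²) + X = (f² + 211*X) + X = f² + 212*X)
(-79075 + 409199)*(j(477, D(-13, 11)) + 472331) = (-79075 + 409199)*(((-3)² + 212*477) + 472331) = 330124*((9 + 101124) + 472331) = 330124*(101133 + 472331) = 330124*573464 = 189314229536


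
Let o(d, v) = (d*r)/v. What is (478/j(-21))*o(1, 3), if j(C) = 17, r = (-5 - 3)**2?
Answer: 30592/51 ≈ 599.84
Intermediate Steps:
r = 64 (r = (-8)**2 = 64)
o(d, v) = 64*d/v (o(d, v) = (d*64)/v = (64*d)/v = 64*d/v)
(478/j(-21))*o(1, 3) = (478/17)*(64*1/3) = (478*(1/17))*(64*1*(1/3)) = (478/17)*(64/3) = 30592/51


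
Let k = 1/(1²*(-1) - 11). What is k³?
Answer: -1/1728 ≈ -0.00057870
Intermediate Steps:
k = -1/12 (k = 1/(1*(-1) - 11) = 1/(-1 - 11) = 1/(-12) = -1/12 ≈ -0.083333)
k³ = (-1/12)³ = -1/1728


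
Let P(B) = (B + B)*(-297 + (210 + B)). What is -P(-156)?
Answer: -75816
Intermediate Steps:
P(B) = 2*B*(-87 + B) (P(B) = (2*B)*(-87 + B) = 2*B*(-87 + B))
-P(-156) = -2*(-156)*(-87 - 156) = -2*(-156)*(-243) = -1*75816 = -75816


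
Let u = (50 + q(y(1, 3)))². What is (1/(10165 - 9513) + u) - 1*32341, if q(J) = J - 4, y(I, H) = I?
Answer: -19646063/652 ≈ -30132.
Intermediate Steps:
q(J) = -4 + J
u = 2209 (u = (50 + (-4 + 1))² = (50 - 3)² = 47² = 2209)
(1/(10165 - 9513) + u) - 1*32341 = (1/(10165 - 9513) + 2209) - 1*32341 = (1/652 + 2209) - 32341 = 1440269/652 - 32341 = -19646063/652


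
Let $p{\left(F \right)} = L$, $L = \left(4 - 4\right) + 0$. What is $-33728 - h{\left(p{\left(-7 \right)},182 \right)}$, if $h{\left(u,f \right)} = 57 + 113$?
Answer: $-33898$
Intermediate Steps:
$L = 0$ ($L = 0 + 0 = 0$)
$p{\left(F \right)} = 0$
$h{\left(u,f \right)} = 170$
$-33728 - h{\left(p{\left(-7 \right)},182 \right)} = -33728 - 170 = -33898$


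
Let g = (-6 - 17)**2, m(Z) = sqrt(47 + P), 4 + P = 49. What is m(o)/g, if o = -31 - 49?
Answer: 2*sqrt(23)/529 ≈ 0.018132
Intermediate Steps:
P = 45 (P = -4 + 49 = 45)
o = -80
m(Z) = 2*sqrt(23) (m(Z) = sqrt(47 + 45) = sqrt(92) = 2*sqrt(23))
g = 529 (g = (-23)**2 = 529)
m(o)/g = (2*sqrt(23))/529 = (2*sqrt(23))*(1/529) = 2*sqrt(23)/529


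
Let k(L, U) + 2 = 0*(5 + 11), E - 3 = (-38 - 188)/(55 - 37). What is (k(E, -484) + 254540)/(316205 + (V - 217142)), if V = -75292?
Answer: 254538/23771 ≈ 10.708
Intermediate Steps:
E = -86/9 (E = 3 + (-38 - 188)/(55 - 37) = 3 - 226/18 = 3 - 226*1/18 = 3 - 113/9 = -86/9 ≈ -9.5556)
k(L, U) = -2 (k(L, U) = -2 + 0*(5 + 11) = -2 + 0*16 = -2 + 0 = -2)
(k(E, -484) + 254540)/(316205 + (V - 217142)) = (-2 + 254540)/(316205 + (-75292 - 217142)) = 254538/(316205 - 292434) = 254538/23771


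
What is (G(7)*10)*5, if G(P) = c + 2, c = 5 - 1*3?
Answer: 200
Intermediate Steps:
c = 2 (c = 5 - 3 = 2)
G(P) = 4 (G(P) = 2 + 2 = 4)
(G(7)*10)*5 = (4*10)*5 = 40*5 = 200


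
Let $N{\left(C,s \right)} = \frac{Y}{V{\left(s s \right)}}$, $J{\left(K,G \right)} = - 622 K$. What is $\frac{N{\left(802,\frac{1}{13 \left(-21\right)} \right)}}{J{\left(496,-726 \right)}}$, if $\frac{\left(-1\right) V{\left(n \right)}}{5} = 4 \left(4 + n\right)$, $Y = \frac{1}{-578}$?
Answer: $- \frac{74529}{1063204087210240} \approx -7.0098 \cdot 10^{-11}$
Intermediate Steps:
$Y = - \frac{1}{578} \approx -0.0017301$
$V{\left(n \right)} = -80 - 20 n$ ($V{\left(n \right)} = - 5 \cdot 4 \left(4 + n\right) = - 5 \left(16 + 4 n\right) = -80 - 20 n$)
$N{\left(C,s \right)} = - \frac{1}{578 \left(-80 - 20 s^{2}\right)}$ ($N{\left(C,s \right)} = - \frac{1}{578 \left(-80 - 20 s s\right)} = - \frac{1}{578 \left(-80 - 20 s^{2}\right)}$)
$\frac{N{\left(802,\frac{1}{13 \left(-21\right)} \right)}}{J{\left(496,-726 \right)}} = \frac{\frac{1}{11560} \frac{1}{4 + \left(\frac{1}{13 \left(-21\right)}\right)^{2}}}{\left(-622\right) 496} = \frac{\frac{1}{11560} \frac{1}{4 + \left(\frac{1}{-273}\right)^{2}}}{-308512} = \frac{1}{11560 \left(4 + \left(- \frac{1}{273}\right)^{2}\right)} \left(- \frac{1}{308512}\right) = \frac{1}{11560 \left(4 + \frac{1}{74529}\right)} \left(- \frac{1}{308512}\right) = \frac{1}{11560 \cdot \frac{298117}{74529}} \left(- \frac{1}{308512}\right) = \frac{1}{11560} \cdot \frac{74529}{298117} \left(- \frac{1}{308512}\right) = \frac{74529}{3446232520} \left(- \frac{1}{308512}\right) = - \frac{74529}{1063204087210240}$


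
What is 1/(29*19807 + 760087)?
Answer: 1/1334490 ≈ 7.4935e-7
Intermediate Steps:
1/(29*19807 + 760087) = 1/(574403 + 760087) = 1/1334490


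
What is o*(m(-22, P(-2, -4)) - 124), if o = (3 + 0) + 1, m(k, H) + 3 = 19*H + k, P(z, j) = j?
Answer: -900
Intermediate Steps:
m(k, H) = -3 + k + 19*H (m(k, H) = -3 + (19*H + k) = -3 + (k + 19*H) = -3 + k + 19*H)
o = 4 (o = 3 + 1 = 4)
o*(m(-22, P(-2, -4)) - 124) = 4*((-3 - 22 + 19*(-4)) - 124) = 4*((-3 - 22 - 76) - 124) = 4*(-101 - 124) = 4*(-225) = -900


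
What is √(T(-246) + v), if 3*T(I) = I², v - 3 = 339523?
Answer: √359698 ≈ 599.75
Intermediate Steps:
v = 339526 (v = 3 + 339523 = 339526)
T(I) = I²/3
√(T(-246) + v) = √((⅓)*(-246)² + 339526) = √((⅓)*60516 + 339526) = √(20172 + 339526) = √359698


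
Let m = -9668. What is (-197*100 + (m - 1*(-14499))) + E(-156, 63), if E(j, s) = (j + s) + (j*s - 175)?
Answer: -24965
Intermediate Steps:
E(j, s) = -175 + j + s + j*s (E(j, s) = (j + s) + (-175 + j*s) = -175 + j + s + j*s)
(-197*100 + (m - 1*(-14499))) + E(-156, 63) = (-197*100 + (-9668 - 1*(-14499))) + (-175 - 156 + 63 - 156*63) = (-19700 + (-9668 + 14499)) + (-175 - 156 + 63 - 9828) = (-19700 + 4831) - 10096 = -14869 - 10096 = -24965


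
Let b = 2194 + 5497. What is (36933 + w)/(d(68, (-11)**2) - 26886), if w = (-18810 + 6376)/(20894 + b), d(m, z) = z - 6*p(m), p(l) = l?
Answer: -1055717371/776740205 ≈ -1.3592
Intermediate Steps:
b = 7691
d(m, z) = z - 6*m
w = -12434/28585 (w = (-18810 + 6376)/(20894 + 7691) = -12434/28585 ≈ -0.43498)
(36933 + w)/(d(68, (-11)**2) - 26886) = (36933 - 12434/28585)/(((-11)**2 - 6*68) - 26886) = 1055717371/(28585*((121 - 408) - 26886)) = 1055717371/(28585*(-287 - 26886)) = (1055717371/28585)/(-27173) = (1055717371/28585)*(-1/27173) = -1055717371/776740205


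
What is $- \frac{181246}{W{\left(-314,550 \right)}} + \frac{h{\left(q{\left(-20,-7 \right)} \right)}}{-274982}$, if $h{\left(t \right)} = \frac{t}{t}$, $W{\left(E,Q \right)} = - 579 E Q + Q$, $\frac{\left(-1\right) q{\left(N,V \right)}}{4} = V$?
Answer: $- \frac{24969690711}{13748254430350} \approx -0.0018162$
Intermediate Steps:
$q{\left(N,V \right)} = - 4 V$
$W{\left(E,Q \right)} = Q - 579 E Q$ ($W{\left(E,Q \right)} = - 579 E Q + Q = Q - 579 E Q$)
$h{\left(t \right)} = 1$
$- \frac{181246}{W{\left(-314,550 \right)}} + \frac{h{\left(q{\left(-20,-7 \right)} \right)}}{-274982} = - \frac{181246}{550 \left(1 - -181806\right)} + 1 \frac{1}{-274982} = - \frac{181246}{550 \left(1 + 181806\right)} + 1 \left(- \frac{1}{274982}\right) = - \frac{181246}{550 \cdot 181807} - \frac{1}{274982} = - \frac{181246}{99993850} - \frac{1}{274982} = \left(-181246\right) \frac{1}{99993850} - \frac{1}{274982} = - \frac{90623}{49996925} - \frac{1}{274982} = - \frac{24969690711}{13748254430350}$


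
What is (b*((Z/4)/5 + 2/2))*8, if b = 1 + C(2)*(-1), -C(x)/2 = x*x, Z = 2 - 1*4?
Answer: 324/5 ≈ 64.800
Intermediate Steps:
Z = -2 (Z = 2 - 4 = -2)
C(x) = -2*x² (C(x) = -2*x*x = -2*x²)
b = 9 (b = 1 - 2*2²*(-1) = 1 - 2*4*(-1) = 1 - 8*(-1) = 1 + 8 = 9)
(b*((Z/4)/5 + 2/2))*8 = (9*(-2/4/5 + 2/2))*8 = (9*(-2*¼*(⅕) + 2*(½)))*8 = (9*(-½*⅕ + 1))*8 = (9*(-⅒ + 1))*8 = (9*(9/10))*8 = (81/10)*8 = 324/5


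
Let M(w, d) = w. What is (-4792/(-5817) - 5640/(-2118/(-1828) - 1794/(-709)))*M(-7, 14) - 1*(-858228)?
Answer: 575385688602884/662181519 ≈ 8.6892e+5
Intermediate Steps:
(-4792/(-5817) - 5640/(-2118/(-1828) - 1794/(-709)))*M(-7, 14) - 1*(-858228) = (-4792/(-5817) - 5640/(-2118/(-1828) - 1794/(-709)))*(-7) - 1*(-858228) = (-4792*(-1/5817) - 5640/(-2118*(-1/1828) - 1794*(-1/709)))*(-7) + 858228 = (4792/5817 - 5640/(1059/914 + 1794/709))*(-7) + 858228 = (4792/5817 - 5640/2390547/648026)*(-7) + 858228 = (4792/5817 - 5640*648026/2390547)*(-7) + 858228 = (4792/5817 - 1218288880/796849)*(-7) + 858228 = -7082967914552/4635270633*(-7) + 858228 = 7082967914552/662181519 + 858228 = 575385688602884/662181519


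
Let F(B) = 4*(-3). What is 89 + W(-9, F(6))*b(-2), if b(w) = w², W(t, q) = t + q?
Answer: 5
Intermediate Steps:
F(B) = -12
W(t, q) = q + t
89 + W(-9, F(6))*b(-2) = 89 + (-12 - 9)*(-2)² = 89 - 21*4 = 89 - 84 = 5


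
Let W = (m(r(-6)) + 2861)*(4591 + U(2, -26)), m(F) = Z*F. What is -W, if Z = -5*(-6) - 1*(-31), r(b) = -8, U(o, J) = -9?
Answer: -10873086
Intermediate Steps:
Z = 61 (Z = 30 + 31 = 61)
m(F) = 61*F
W = 10873086 (W = (61*(-8) + 2861)*(4591 - 9) = (-488 + 2861)*4582 = 2373*4582 = 10873086)
-W = -1*10873086 = -10873086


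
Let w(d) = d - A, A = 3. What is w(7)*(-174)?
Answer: -696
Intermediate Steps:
w(d) = -3 + d (w(d) = d - 1*3 = d - 3 = -3 + d)
w(7)*(-174) = (-3 + 7)*(-174) = 4*(-174) = -696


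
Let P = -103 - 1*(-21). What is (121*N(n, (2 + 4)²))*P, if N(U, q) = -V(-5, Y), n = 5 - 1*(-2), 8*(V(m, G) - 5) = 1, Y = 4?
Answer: 203401/4 ≈ 50850.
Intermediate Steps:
V(m, G) = 41/8 (V(m, G) = 5 + (⅛)*1 = 5 + ⅛ = 41/8)
n = 7 (n = 5 + 2 = 7)
N(U, q) = -41/8 (N(U, q) = -1*41/8 = -41/8)
P = -82 (P = -103 + 21 = -82)
(121*N(n, (2 + 4)²))*P = (121*(-41/8))*(-82) = -4961/8*(-82) = 203401/4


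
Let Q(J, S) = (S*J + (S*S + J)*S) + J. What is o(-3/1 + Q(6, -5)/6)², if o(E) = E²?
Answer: 1506138481/1296 ≈ 1.1621e+6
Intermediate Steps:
Q(J, S) = J + J*S + S*(J + S²) (Q(J, S) = (J*S + (S² + J)*S) + J = (J*S + (J + S²)*S) + J = (J*S + S*(J + S²)) + J = J + J*S + S*(J + S²))
o(-3/1 + Q(6, -5)/6)² = ((-3/1 + (6 + (-5)³ + 2*6*(-5))/6)²)² = ((-3*1 + (6 - 125 - 60)*(⅙))²)² = ((-3 - 179*⅙)²)² = ((-3 - 179/6)²)² = ((-197/6)²)² = (38809/36)² = 1506138481/1296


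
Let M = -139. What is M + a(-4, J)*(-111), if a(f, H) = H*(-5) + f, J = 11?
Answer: 6410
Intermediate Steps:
a(f, H) = f - 5*H (a(f, H) = -5*H + f = f - 5*H)
M + a(-4, J)*(-111) = -139 + (-4 - 5*11)*(-111) = -139 + (-4 - 55)*(-111) = -139 - 59*(-111) = -139 + 6549 = 6410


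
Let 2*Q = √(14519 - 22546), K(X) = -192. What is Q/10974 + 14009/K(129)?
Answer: -14009/192 + I*√8027/21948 ≈ -72.964 + 0.0040821*I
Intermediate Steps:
Q = I*√8027/2 (Q = √(14519 - 22546)/2 = √(-8027)/2 = (I*√8027)/2 = I*√8027/2 ≈ 44.797*I)
Q/10974 + 14009/K(129) = (I*√8027/2)/10974 + 14009/(-192) = (I*√8027/2)*(1/10974) + 14009*(-1/192) = I*√8027/21948 - 14009/192 = -14009/192 + I*√8027/21948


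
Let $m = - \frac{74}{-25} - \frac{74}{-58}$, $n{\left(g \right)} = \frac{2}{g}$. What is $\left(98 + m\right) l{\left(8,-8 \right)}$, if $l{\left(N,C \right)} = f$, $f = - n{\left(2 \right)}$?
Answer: $- \frac{74121}{725} \approx -102.24$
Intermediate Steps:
$f = -1$ ($f = - \frac{2}{2} = \left(-1\right) 1 = -1$)
$l{\left(N,C \right)} = -1$
$m = \frac{3071}{725}$ ($m = \left(-74\right) \left(- \frac{1}{25}\right) - - \frac{37}{29} = \frac{74}{25} + \frac{37}{29} = \frac{3071}{725} \approx 4.2359$)
$\left(98 + m\right) l{\left(8,-8 \right)} = \left(98 + \frac{3071}{725}\right) \left(-1\right) = \frac{74121}{725} \left(-1\right) = - \frac{74121}{725}$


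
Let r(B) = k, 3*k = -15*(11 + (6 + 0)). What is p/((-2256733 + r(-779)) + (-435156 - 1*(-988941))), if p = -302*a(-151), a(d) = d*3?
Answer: -136806/1703033 ≈ -0.080331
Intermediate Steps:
a(d) = 3*d
k = -85 (k = (-15*(11 + (6 + 0)))/3 = (-15*(11 + 6))/3 = (-15*17)/3 = (⅓)*(-255) = -85)
p = 136806 (p = -906*(-151) = -302*(-453) = 136806)
r(B) = -85
p/((-2256733 + r(-779)) + (-435156 - 1*(-988941))) = 136806/((-2256733 - 85) + (-435156 - 1*(-988941))) = 136806/(-2256818 + (-435156 + 988941)) = 136806/(-2256818 + 553785) = 136806/(-1703033) = 136806*(-1/1703033) = -136806/1703033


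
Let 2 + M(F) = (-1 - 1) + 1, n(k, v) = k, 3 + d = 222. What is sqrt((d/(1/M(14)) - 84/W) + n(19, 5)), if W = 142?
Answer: 2*I*sqrt(804785)/71 ≈ 25.27*I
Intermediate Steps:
d = 219 (d = -3 + 222 = 219)
M(F) = -3 (M(F) = -2 + ((-1 - 1) + 1) = -2 + (-2 + 1) = -2 - 1 = -3)
sqrt((d/(1/M(14)) - 84/W) + n(19, 5)) = sqrt((219/(1/(-3)) - 84/142) + 19) = sqrt((219/(-1/3) - 84*1/142) + 19) = sqrt((219*(-3) - 42/71) + 19) = sqrt((-657 - 42/71) + 19) = sqrt(-46689/71 + 19) = sqrt(-45340/71) = 2*I*sqrt(804785)/71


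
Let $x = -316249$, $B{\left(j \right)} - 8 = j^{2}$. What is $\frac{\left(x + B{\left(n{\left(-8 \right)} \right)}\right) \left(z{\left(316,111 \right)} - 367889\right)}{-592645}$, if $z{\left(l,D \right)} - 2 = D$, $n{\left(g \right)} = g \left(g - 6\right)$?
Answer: $- \frac{111692467872}{592645} \approx -1.8846 \cdot 10^{5}$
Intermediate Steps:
$n{\left(g \right)} = g \left(-6 + g\right)$
$B{\left(j \right)} = 8 + j^{2}$
$z{\left(l,D \right)} = 2 + D$
$\frac{\left(x + B{\left(n{\left(-8 \right)} \right)}\right) \left(z{\left(316,111 \right)} - 367889\right)}{-592645} = \frac{\left(-316249 + \left(8 + \left(- 8 \left(-6 - 8\right)\right)^{2}\right)\right) \left(\left(2 + 111\right) - 367889\right)}{-592645} = \left(-316249 + \left(8 + \left(\left(-8\right) \left(-14\right)\right)^{2}\right)\right) \left(113 - 367889\right) \left(- \frac{1}{592645}\right) = \left(-316249 + \left(8 + 112^{2}\right)\right) \left(-367776\right) \left(- \frac{1}{592645}\right) = \left(-316249 + \left(8 + 12544\right)\right) \left(-367776\right) \left(- \frac{1}{592645}\right) = \left(-316249 + 12552\right) \left(-367776\right) \left(- \frac{1}{592645}\right) = \left(-303697\right) \left(-367776\right) \left(- \frac{1}{592645}\right) = 111692467872 \left(- \frac{1}{592645}\right) = - \frac{111692467872}{592645}$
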